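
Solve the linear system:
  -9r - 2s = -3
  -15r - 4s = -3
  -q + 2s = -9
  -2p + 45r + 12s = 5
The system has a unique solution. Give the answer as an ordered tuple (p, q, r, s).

Form the augmented matrix and row-reduce:
  [  0   0   -9  -2  |  -3 ]
  [  0   0  -15  -4  |  -3 ]
  [  0  -1    0   2  |  -9 ]
  [ -2   0   45  12  |   5 ]
R1 ↔ R4
  [ -2   0   45  12  |   5 ]
  [  0   0  -15  -4  |  -3 ]
  [  0  -1    0   2  |  -9 ]
  [  0   0   -9  -2  |  -3 ]
R1 -> -1/2·R1
  [ 1   0  -45/2  -6  |  -5/2 ]
  [ 0   0    -15  -4  |    -3 ]
  [ 0  -1      0   2  |    -9 ]
  [ 0   0     -9  -2  |    -3 ]
R2 ↔ R3
  [ 1   0  -45/2  -6  |  -5/2 ]
  [ 0  -1      0   2  |    -9 ]
  [ 0   0    -15  -4  |    -3 ]
  [ 0   0     -9  -2  |    -3 ]
R2 -> -1·R2
  [ 1  0  -45/2  -6  |  -5/2 ]
  [ 0  1      0  -2  |     9 ]
  [ 0  0    -15  -4  |    -3 ]
  [ 0  0     -9  -2  |    -3 ]
R3 -> -1/15·R3
  [ 1  0  -45/2    -6  |  -5/2 ]
  [ 0  1      0    -2  |     9 ]
  [ 0  0      1  4/15  |   1/5 ]
  [ 0  0     -9    -2  |    -3 ]
R4 -> R4 + 9·R3
  [ 1  0  -45/2    -6  |  -5/2 ]
  [ 0  1      0    -2  |     9 ]
  [ 0  0      1  4/15  |   1/5 ]
  [ 0  0      0   2/5  |  -6/5 ]
R4 -> 5/2·R4
  [ 1  0  -45/2    -6  |  -5/2 ]
  [ 0  1      0    -2  |     9 ]
  [ 0  0      1  4/15  |   1/5 ]
  [ 0  0      0     1  |    -3 ]
R3 -> R3 − 4/15·R4
  [ 1  0  -45/2  -6  |  -5/2 ]
  [ 0  1      0  -2  |     9 ]
  [ 0  0      1   0  |     1 ]
  [ 0  0      0   1  |    -3 ]
R2 -> R2 + 2·R4
  [ 1  0  -45/2  -6  |  -5/2 ]
  [ 0  1      0   0  |     3 ]
  [ 0  0      1   0  |     1 ]
  [ 0  0      0   1  |    -3 ]
R1 -> R1 + 6·R4
  [ 1  0  -45/2  0  |  -41/2 ]
  [ 0  1      0  0  |      3 ]
  [ 0  0      1  0  |      1 ]
  [ 0  0      0  1  |     -3 ]
R1 -> R1 + 45/2·R3
  [ 1  0  0  0  |   2 ]
  [ 0  1  0  0  |   3 ]
  [ 0  0  1  0  |   1 ]
  [ 0  0  0  1  |  -3 ]
Reading off the last column: p = 2, q = 3, r = 1, s = -3.

(2, 3, 1, -3)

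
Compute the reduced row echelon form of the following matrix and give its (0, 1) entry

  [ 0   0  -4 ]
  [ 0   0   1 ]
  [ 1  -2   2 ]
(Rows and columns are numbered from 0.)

-2

ρ1 ↔ ρ3
  [ 1  -2   2 ]
  [ 0   0   1 ]
  [ 0   0  -4 ]
ρ3 ← ρ3 + 4·ρ2
  [ 1  -2  2 ]
  [ 0   0  1 ]
  [ 0   0  0 ]
ρ1 ← ρ1 − 2·ρ2
  [ 1  -2  0 ]
  [ 0   0  1 ]
  [ 0   0  0 ]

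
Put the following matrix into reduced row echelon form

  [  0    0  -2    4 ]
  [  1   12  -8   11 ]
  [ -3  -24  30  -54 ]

r1 <=> r2
  [  1   12  -8   11 ]
  [  0    0  -2    4 ]
  [ -3  -24  30  -54 ]
r3 := r3 + 3·r1
  [ 1  12  -8   11 ]
  [ 0   0  -2    4 ]
  [ 0  12   6  -21 ]
r2 <=> r3
  [ 1  12  -8   11 ]
  [ 0  12   6  -21 ]
  [ 0   0  -2    4 ]
r2 := 1/12·r2
  [ 1  12   -8    11 ]
  [ 0   1  1/2  -7/4 ]
  [ 0   0   -2     4 ]
r3 := -1/2·r3
  [ 1  12   -8    11 ]
  [ 0   1  1/2  -7/4 ]
  [ 0   0    1    -2 ]
r2 := r2 − 1/2·r3
  [ 1  12  -8    11 ]
  [ 0   1   0  -3/4 ]
  [ 0   0   1    -2 ]
r1 := r1 + 8·r3
  [ 1  12  0    -5 ]
  [ 0   1  0  -3/4 ]
  [ 0   0  1    -2 ]
r1 := r1 − 12·r2
  [ 1  0  0     4 ]
  [ 0  1  0  -3/4 ]
  [ 0  0  1    -2 ]

[[1, 0, 0, 4], [0, 1, 0, -3/4], [0, 0, 1, -2]]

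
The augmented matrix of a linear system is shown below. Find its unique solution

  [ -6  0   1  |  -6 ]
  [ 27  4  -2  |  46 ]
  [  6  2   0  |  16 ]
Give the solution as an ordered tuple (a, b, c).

Multiply R1 by -1/6.
  [  1  0  -1/6  |   1 ]
  [ 27  4    -2  |  46 ]
  [  6  2     0  |  16 ]
Subtract 27 times R1 from R2.
  [ 1  0  -1/6  |   1 ]
  [ 0  4   5/2  |  19 ]
  [ 6  2     0  |  16 ]
Subtract 6 times R1 from R3.
  [ 1  0  -1/6  |   1 ]
  [ 0  4   5/2  |  19 ]
  [ 0  2     1  |  10 ]
Multiply R2 by 1/4.
  [ 1  0  -1/6  |     1 ]
  [ 0  1   5/8  |  19/4 ]
  [ 0  2     1  |    10 ]
Subtract 2 times R2 from R3.
  [ 1  0  -1/6  |     1 ]
  [ 0  1   5/8  |  19/4 ]
  [ 0  0  -1/4  |   1/2 ]
Multiply R3 by -4.
  [ 1  0  -1/6  |     1 ]
  [ 0  1   5/8  |  19/4 ]
  [ 0  0     1  |    -2 ]
Subtract 5/8 times R3 from R2.
  [ 1  0  -1/6  |   1 ]
  [ 0  1     0  |   6 ]
  [ 0  0     1  |  -2 ]
Add 1/6 times R3 to R1.
  [ 1  0  0  |  2/3 ]
  [ 0  1  0  |    6 ]
  [ 0  0  1  |   -2 ]
Reading off the last column: a = 2/3, b = 6, c = -2.

(2/3, 6, -2)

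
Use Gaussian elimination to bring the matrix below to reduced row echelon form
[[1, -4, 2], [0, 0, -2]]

R2 → -1/2·R2
  [ 1  -4  2 ]
  [ 0   0  1 ]
R1 → R1 − 2·R2
  [ 1  -4  0 ]
  [ 0   0  1 ]

[[1, -4, 0], [0, 0, 1]]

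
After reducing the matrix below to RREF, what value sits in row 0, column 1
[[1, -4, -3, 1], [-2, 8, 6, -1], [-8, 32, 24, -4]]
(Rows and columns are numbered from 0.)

Add 2 times R1 to R2.
  [  1  -4  -3   1 ]
  [  0   0   0   1 ]
  [ -8  32  24  -4 ]
Add 8 times R1 to R3.
  [ 1  -4  -3  1 ]
  [ 0   0   0  1 ]
  [ 0   0   0  4 ]
Subtract 4 times R2 from R3.
  [ 1  -4  -3  1 ]
  [ 0   0   0  1 ]
  [ 0   0   0  0 ]
Subtract R2 from R1.
  [ 1  -4  -3  0 ]
  [ 0   0   0  1 ]
  [ 0   0   0  0 ]

-4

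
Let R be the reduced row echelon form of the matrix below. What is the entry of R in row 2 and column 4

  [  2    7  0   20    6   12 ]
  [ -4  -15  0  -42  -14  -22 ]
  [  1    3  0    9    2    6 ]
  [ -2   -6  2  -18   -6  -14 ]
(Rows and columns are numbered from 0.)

ρ1 → 1/2·ρ1
  [  1  7/2  0   10    3    6 ]
  [ -4  -15  0  -42  -14  -22 ]
  [  1    3  0    9    2    6 ]
  [ -2   -6  2  -18   -6  -14 ]
ρ2 → ρ2 + 4·ρ1
  [  1  7/2  0   10   3    6 ]
  [  0   -1  0   -2  -2    2 ]
  [  1    3  0    9   2    6 ]
  [ -2   -6  2  -18  -6  -14 ]
ρ3 → ρ3 − ρ1
  [  1   7/2  0   10   3    6 ]
  [  0    -1  0   -2  -2    2 ]
  [  0  -1/2  0   -1  -1    0 ]
  [ -2    -6  2  -18  -6  -14 ]
ρ4 → ρ4 + 2·ρ1
  [ 1   7/2  0  10   3   6 ]
  [ 0    -1  0  -2  -2   2 ]
  [ 0  -1/2  0  -1  -1   0 ]
  [ 0     1  2   2   0  -2 ]
ρ2 → -1·ρ2
  [ 1   7/2  0  10   3   6 ]
  [ 0     1  0   2   2  -2 ]
  [ 0  -1/2  0  -1  -1   0 ]
  [ 0     1  2   2   0  -2 ]
ρ3 → ρ3 + 1/2·ρ2
  [ 1  7/2  0  10  3   6 ]
  [ 0    1  0   2  2  -2 ]
  [ 0    0  0   0  0  -1 ]
  [ 0    1  2   2  0  -2 ]
ρ4 → ρ4 − ρ2
  [ 1  7/2  0  10   3   6 ]
  [ 0    1  0   2   2  -2 ]
  [ 0    0  0   0   0  -1 ]
  [ 0    0  2   0  -2   0 ]
ρ3 <=> ρ4
  [ 1  7/2  0  10   3   6 ]
  [ 0    1  0   2   2  -2 ]
  [ 0    0  2   0  -2   0 ]
  [ 0    0  0   0   0  -1 ]
ρ3 → 1/2·ρ3
  [ 1  7/2  0  10   3   6 ]
  [ 0    1  0   2   2  -2 ]
  [ 0    0  1   0  -1   0 ]
  [ 0    0  0   0   0  -1 ]
ρ4 → -1·ρ4
  [ 1  7/2  0  10   3   6 ]
  [ 0    1  0   2   2  -2 ]
  [ 0    0  1   0  -1   0 ]
  [ 0    0  0   0   0   1 ]
ρ2 → ρ2 + 2·ρ4
  [ 1  7/2  0  10   3  6 ]
  [ 0    1  0   2   2  0 ]
  [ 0    0  1   0  -1  0 ]
  [ 0    0  0   0   0  1 ]
ρ1 → ρ1 − 6·ρ4
  [ 1  7/2  0  10   3  0 ]
  [ 0    1  0   2   2  0 ]
  [ 0    0  1   0  -1  0 ]
  [ 0    0  0   0   0  1 ]
ρ1 → ρ1 − 7/2·ρ2
  [ 1  0  0  3  -4  0 ]
  [ 0  1  0  2   2  0 ]
  [ 0  0  1  0  -1  0 ]
  [ 0  0  0  0   0  1 ]

-1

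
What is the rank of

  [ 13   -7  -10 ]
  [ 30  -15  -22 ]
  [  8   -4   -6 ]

Multiply R1 by 1/13.
  [  1  -7/13  -10/13 ]
  [ 30    -15     -22 ]
  [  8     -4      -6 ]
Subtract 30 times R1 from R2.
  [ 1  -7/13  -10/13 ]
  [ 0  15/13   14/13 ]
  [ 8     -4      -6 ]
Subtract 8 times R1 from R3.
  [ 1  -7/13  -10/13 ]
  [ 0  15/13   14/13 ]
  [ 0   4/13    2/13 ]
Multiply R2 by 13/15.
  [ 1  -7/13  -10/13 ]
  [ 0      1   14/15 ]
  [ 0   4/13    2/13 ]
Subtract 4/13 times R2 from R3.
  [ 1  -7/13  -10/13 ]
  [ 0      1   14/15 ]
  [ 0      0   -2/15 ]
Multiply R3 by -15/2.
  [ 1  -7/13  -10/13 ]
  [ 0      1   14/15 ]
  [ 0      0       1 ]
Subtract 14/15 times R3 from R2.
  [ 1  -7/13  -10/13 ]
  [ 0      1       0 ]
  [ 0      0       1 ]
Add 10/13 times R3 to R1.
  [ 1  -7/13  0 ]
  [ 0      1  0 ]
  [ 0      0  1 ]
Add 7/13 times R2 to R1.
  [ 1  0  0 ]
  [ 0  1  0 ]
  [ 0  0  1 ]
The reduced form has 3 nonzero rows.

rank = 3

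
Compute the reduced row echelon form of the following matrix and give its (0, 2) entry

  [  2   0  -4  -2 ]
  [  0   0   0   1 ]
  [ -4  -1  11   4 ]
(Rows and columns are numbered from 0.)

-2

R1 ← 1/2·R1
  [  1   0  -2  -1 ]
  [  0   0   0   1 ]
  [ -4  -1  11   4 ]
R3 ← R3 + 4·R1
  [ 1   0  -2  -1 ]
  [ 0   0   0   1 ]
  [ 0  -1   3   0 ]
R2 ↔ R3
  [ 1   0  -2  -1 ]
  [ 0  -1   3   0 ]
  [ 0   0   0   1 ]
R2 ← -1·R2
  [ 1  0  -2  -1 ]
  [ 0  1  -3   0 ]
  [ 0  0   0   1 ]
R1 ← R1 + R3
  [ 1  0  -2  0 ]
  [ 0  1  -3  0 ]
  [ 0  0   0  1 ]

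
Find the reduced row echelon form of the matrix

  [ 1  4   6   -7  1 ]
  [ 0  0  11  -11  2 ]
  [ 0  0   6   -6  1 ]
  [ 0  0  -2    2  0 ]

[[1, 4, 0, -1, 0], [0, 0, 1, -1, 0], [0, 0, 0, 0, 1], [0, 0, 0, 0, 0]]

R2 -> 1/11·R2
  [ 1  4   6  -7     1 ]
  [ 0  0   1  -1  2/11 ]
  [ 0  0   6  -6     1 ]
  [ 0  0  -2   2     0 ]
R3 -> R3 − 6·R2
  [ 1  4   6  -7      1 ]
  [ 0  0   1  -1   2/11 ]
  [ 0  0   0   0  -1/11 ]
  [ 0  0  -2   2      0 ]
R4 -> R4 + 2·R2
  [ 1  4  6  -7      1 ]
  [ 0  0  1  -1   2/11 ]
  [ 0  0  0   0  -1/11 ]
  [ 0  0  0   0   4/11 ]
R3 -> -11·R3
  [ 1  4  6  -7     1 ]
  [ 0  0  1  -1  2/11 ]
  [ 0  0  0   0     1 ]
  [ 0  0  0   0  4/11 ]
R4 -> R4 − 4/11·R3
  [ 1  4  6  -7     1 ]
  [ 0  0  1  -1  2/11 ]
  [ 0  0  0   0     1 ]
  [ 0  0  0   0     0 ]
R2 -> R2 − 2/11·R3
  [ 1  4  6  -7  1 ]
  [ 0  0  1  -1  0 ]
  [ 0  0  0   0  1 ]
  [ 0  0  0   0  0 ]
R1 -> R1 − R3
  [ 1  4  6  -7  0 ]
  [ 0  0  1  -1  0 ]
  [ 0  0  0   0  1 ]
  [ 0  0  0   0  0 ]
R1 -> R1 − 6·R2
  [ 1  4  0  -1  0 ]
  [ 0  0  1  -1  0 ]
  [ 0  0  0   0  1 ]
  [ 0  0  0   0  0 ]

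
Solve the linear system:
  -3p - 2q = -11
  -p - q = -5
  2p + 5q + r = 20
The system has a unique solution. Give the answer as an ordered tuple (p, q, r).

(1, 4, -2)

Form the augmented matrix and row-reduce:
  [ -3  -2  0  |  -11 ]
  [ -1  -1  0  |   -5 ]
  [  2   5  1  |   20 ]
ρ1 -> -1/3·ρ1
  [  1  2/3  0  |  11/3 ]
  [ -1   -1  0  |    -5 ]
  [  2    5  1  |    20 ]
ρ2 -> ρ2 + ρ1
  [ 1   2/3  0  |  11/3 ]
  [ 0  -1/3  0  |  -4/3 ]
  [ 2     5  1  |    20 ]
ρ3 -> ρ3 − 2·ρ1
  [ 1   2/3  0  |  11/3 ]
  [ 0  -1/3  0  |  -4/3 ]
  [ 0  11/3  1  |  38/3 ]
ρ2 -> -3·ρ2
  [ 1   2/3  0  |  11/3 ]
  [ 0     1  0  |     4 ]
  [ 0  11/3  1  |  38/3 ]
ρ3 -> ρ3 − 11/3·ρ2
  [ 1  2/3  0  |  11/3 ]
  [ 0    1  0  |     4 ]
  [ 0    0  1  |    -2 ]
ρ1 -> ρ1 − 2/3·ρ2
  [ 1  0  0  |   1 ]
  [ 0  1  0  |   4 ]
  [ 0  0  1  |  -2 ]
Reading off the last column: p = 1, q = 4, r = -2.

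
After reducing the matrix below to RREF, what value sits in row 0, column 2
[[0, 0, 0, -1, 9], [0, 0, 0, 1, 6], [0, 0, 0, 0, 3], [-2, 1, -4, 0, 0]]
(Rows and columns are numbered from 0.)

R1 ↔ R4
  [ -2  1  -4   0  0 ]
  [  0  0   0   1  6 ]
  [  0  0   0   0  3 ]
  [  0  0   0  -1  9 ]
R1 → -1/2·R1
  [ 1  -1/2  2   0  0 ]
  [ 0     0  0   1  6 ]
  [ 0     0  0   0  3 ]
  [ 0     0  0  -1  9 ]
R4 → R4 + R2
  [ 1  -1/2  2  0   0 ]
  [ 0     0  0  1   6 ]
  [ 0     0  0  0   3 ]
  [ 0     0  0  0  15 ]
R3 → 1/3·R3
  [ 1  -1/2  2  0   0 ]
  [ 0     0  0  1   6 ]
  [ 0     0  0  0   1 ]
  [ 0     0  0  0  15 ]
R4 → R4 − 15·R3
  [ 1  -1/2  2  0  0 ]
  [ 0     0  0  1  6 ]
  [ 0     0  0  0  1 ]
  [ 0     0  0  0  0 ]
R2 → R2 − 6·R3
  [ 1  -1/2  2  0  0 ]
  [ 0     0  0  1  0 ]
  [ 0     0  0  0  1 ]
  [ 0     0  0  0  0 ]

2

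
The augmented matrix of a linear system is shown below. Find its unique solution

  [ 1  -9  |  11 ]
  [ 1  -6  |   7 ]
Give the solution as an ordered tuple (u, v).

R2 := R2 − R1
  [ 1  -9  |  11 ]
  [ 0   3  |  -4 ]
R2 := 1/3·R2
  [ 1  -9  |    11 ]
  [ 0   1  |  -4/3 ]
R1 := R1 + 9·R2
  [ 1  0  |    -1 ]
  [ 0  1  |  -4/3 ]
Reading off the last column: u = -1, v = -4/3.

(-1, -4/3)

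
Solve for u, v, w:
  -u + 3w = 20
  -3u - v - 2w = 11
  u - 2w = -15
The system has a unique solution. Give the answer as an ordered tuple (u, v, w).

(-5, -6, 5)

Form the augmented matrix and row-reduce:
  [ -1   0   3  |   20 ]
  [ -3  -1  -2  |   11 ]
  [  1   0  -2  |  -15 ]
ρ1 := -1·ρ1
  [  1   0  -3  |  -20 ]
  [ -3  -1  -2  |   11 ]
  [  1   0  -2  |  -15 ]
ρ2 := ρ2 + 3·ρ1
  [ 1   0   -3  |  -20 ]
  [ 0  -1  -11  |  -49 ]
  [ 1   0   -2  |  -15 ]
ρ3 := ρ3 − ρ1
  [ 1   0   -3  |  -20 ]
  [ 0  -1  -11  |  -49 ]
  [ 0   0    1  |    5 ]
ρ2 := -1·ρ2
  [ 1  0  -3  |  -20 ]
  [ 0  1  11  |   49 ]
  [ 0  0   1  |    5 ]
ρ2 := ρ2 − 11·ρ3
  [ 1  0  -3  |  -20 ]
  [ 0  1   0  |   -6 ]
  [ 0  0   1  |    5 ]
ρ1 := ρ1 + 3·ρ3
  [ 1  0  0  |  -5 ]
  [ 0  1  0  |  -6 ]
  [ 0  0  1  |   5 ]
Reading off the last column: u = -5, v = -6, w = 5.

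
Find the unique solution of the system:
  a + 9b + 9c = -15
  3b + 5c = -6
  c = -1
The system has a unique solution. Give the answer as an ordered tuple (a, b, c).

(-3, -1/3, -1)

Form the augmented matrix and row-reduce:
  [ 1  9  9  |  -15 ]
  [ 0  3  5  |   -6 ]
  [ 0  0  1  |   -1 ]
R2 ← 1/3·R2
  [ 1  9    9  |  -15 ]
  [ 0  1  5/3  |   -2 ]
  [ 0  0    1  |   -1 ]
R2 ← R2 − 5/3·R3
  [ 1  9  9  |   -15 ]
  [ 0  1  0  |  -1/3 ]
  [ 0  0  1  |    -1 ]
R1 ← R1 − 9·R3
  [ 1  9  0  |    -6 ]
  [ 0  1  0  |  -1/3 ]
  [ 0  0  1  |    -1 ]
R1 ← R1 − 9·R2
  [ 1  0  0  |    -3 ]
  [ 0  1  0  |  -1/3 ]
  [ 0  0  1  |    -1 ]
Reading off the last column: a = -3, b = -1/3, c = -1.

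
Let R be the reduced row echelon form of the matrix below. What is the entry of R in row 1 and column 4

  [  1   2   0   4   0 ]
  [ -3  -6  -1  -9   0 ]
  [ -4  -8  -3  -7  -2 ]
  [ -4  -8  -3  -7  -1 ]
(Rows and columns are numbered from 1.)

ρ2 -> ρ2 + 3·ρ1
  [  1   2   0   4   0 ]
  [  0   0  -1   3   0 ]
  [ -4  -8  -3  -7  -2 ]
  [ -4  -8  -3  -7  -1 ]
ρ3 -> ρ3 + 4·ρ1
  [  1   2   0   4   0 ]
  [  0   0  -1   3   0 ]
  [  0   0  -3   9  -2 ]
  [ -4  -8  -3  -7  -1 ]
ρ4 -> ρ4 + 4·ρ1
  [ 1  2   0  4   0 ]
  [ 0  0  -1  3   0 ]
  [ 0  0  -3  9  -2 ]
  [ 0  0  -3  9  -1 ]
ρ2 -> -1·ρ2
  [ 1  2   0   4   0 ]
  [ 0  0   1  -3   0 ]
  [ 0  0  -3   9  -2 ]
  [ 0  0  -3   9  -1 ]
ρ3 -> ρ3 + 3·ρ2
  [ 1  2   0   4   0 ]
  [ 0  0   1  -3   0 ]
  [ 0  0   0   0  -2 ]
  [ 0  0  -3   9  -1 ]
ρ4 -> ρ4 + 3·ρ2
  [ 1  2  0   4   0 ]
  [ 0  0  1  -3   0 ]
  [ 0  0  0   0  -2 ]
  [ 0  0  0   0  -1 ]
ρ3 -> -1/2·ρ3
  [ 1  2  0   4   0 ]
  [ 0  0  1  -3   0 ]
  [ 0  0  0   0   1 ]
  [ 0  0  0   0  -1 ]
ρ4 -> ρ4 + ρ3
  [ 1  2  0   4  0 ]
  [ 0  0  1  -3  0 ]
  [ 0  0  0   0  1 ]
  [ 0  0  0   0  0 ]

4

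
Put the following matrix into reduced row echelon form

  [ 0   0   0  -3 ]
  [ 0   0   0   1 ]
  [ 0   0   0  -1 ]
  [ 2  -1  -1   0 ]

[[1, -1/2, -1/2, 0], [0, 0, 0, 1], [0, 0, 0, 0], [0, 0, 0, 0]]

R1 ↔ R4
R1 → 1/2·R1
R3 → R3 + R2
R4 → R4 + 3·R2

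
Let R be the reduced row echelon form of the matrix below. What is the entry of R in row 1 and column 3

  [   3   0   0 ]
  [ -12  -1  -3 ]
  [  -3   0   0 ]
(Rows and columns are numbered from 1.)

r1 -> 1/3·r1
  [   1   0   0 ]
  [ -12  -1  -3 ]
  [  -3   0   0 ]
r2 -> r2 + 12·r1
  [  1   0   0 ]
  [  0  -1  -3 ]
  [ -3   0   0 ]
r3 -> r3 + 3·r1
  [ 1   0   0 ]
  [ 0  -1  -3 ]
  [ 0   0   0 ]
r2 -> -1·r2
  [ 1  0  0 ]
  [ 0  1  3 ]
  [ 0  0  0 ]

0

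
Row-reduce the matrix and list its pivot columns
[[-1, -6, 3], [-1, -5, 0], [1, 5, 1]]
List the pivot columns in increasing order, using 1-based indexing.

Multiply ρ1 by -1.
Add ρ1 to ρ2.
Subtract ρ1 from ρ3.
Add ρ2 to ρ3.
Add 3 times ρ3 to ρ2.
Add 3 times ρ3 to ρ1.
Subtract 6 times ρ2 from ρ1.
Pivot columns are the columns containing a leading 1.

1, 2, 3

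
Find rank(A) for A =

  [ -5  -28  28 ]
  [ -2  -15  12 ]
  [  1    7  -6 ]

Multiply r1 by -1/5.
  [  1  28/5  -28/5 ]
  [ -2   -15     12 ]
  [  1     7     -6 ]
Add 2 times r1 to r2.
  [ 1   28/5  -28/5 ]
  [ 0  -19/5    4/5 ]
  [ 1      7     -6 ]
Subtract r1 from r3.
  [ 1   28/5  -28/5 ]
  [ 0  -19/5    4/5 ]
  [ 0    7/5   -2/5 ]
Multiply r2 by -5/19.
  [ 1  28/5  -28/5 ]
  [ 0     1  -4/19 ]
  [ 0   7/5   -2/5 ]
Subtract 7/5 times r2 from r3.
  [ 1  28/5  -28/5 ]
  [ 0     1  -4/19 ]
  [ 0     0  -2/19 ]
Multiply r3 by -19/2.
  [ 1  28/5  -28/5 ]
  [ 0     1  -4/19 ]
  [ 0     0      1 ]
Add 4/19 times r3 to r2.
  [ 1  28/5  -28/5 ]
  [ 0     1      0 ]
  [ 0     0      1 ]
Add 28/5 times r3 to r1.
  [ 1  28/5  0 ]
  [ 0     1  0 ]
  [ 0     0  1 ]
Subtract 28/5 times r2 from r1.
  [ 1  0  0 ]
  [ 0  1  0 ]
  [ 0  0  1 ]
The reduced form has 3 nonzero rows.

rank = 3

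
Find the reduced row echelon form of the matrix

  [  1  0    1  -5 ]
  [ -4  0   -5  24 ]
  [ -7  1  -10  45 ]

ρ2 → ρ2 + 4·ρ1
  [  1  0    1  -5 ]
  [  0  0   -1   4 ]
  [ -7  1  -10  45 ]
ρ3 → ρ3 + 7·ρ1
  [ 1  0   1  -5 ]
  [ 0  0  -1   4 ]
  [ 0  1  -3  10 ]
ρ2 <=> ρ3
  [ 1  0   1  -5 ]
  [ 0  1  -3  10 ]
  [ 0  0  -1   4 ]
ρ3 → -1·ρ3
  [ 1  0   1  -5 ]
  [ 0  1  -3  10 ]
  [ 0  0   1  -4 ]
ρ2 → ρ2 + 3·ρ3
  [ 1  0  1  -5 ]
  [ 0  1  0  -2 ]
  [ 0  0  1  -4 ]
ρ1 → ρ1 − ρ3
  [ 1  0  0  -1 ]
  [ 0  1  0  -2 ]
  [ 0  0  1  -4 ]

[[1, 0, 0, -1], [0, 1, 0, -2], [0, 0, 1, -4]]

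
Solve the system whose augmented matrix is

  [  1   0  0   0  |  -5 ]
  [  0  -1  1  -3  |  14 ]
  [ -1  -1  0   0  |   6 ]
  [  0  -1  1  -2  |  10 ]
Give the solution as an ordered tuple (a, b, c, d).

r3 ← r3 + r1
r2 ← -1·r2
r3 ← r3 + r2
r4 ← r4 + r2
r3 ← -1·r3
r3 ← r3 + 3·r4
r2 ← r2 − 3·r4
r2 ← r2 + r3
Reading off the last column: a = -5, b = -1, c = 1, d = -4.

(-5, -1, 1, -4)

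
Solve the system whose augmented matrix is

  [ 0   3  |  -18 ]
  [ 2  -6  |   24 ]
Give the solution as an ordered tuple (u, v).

r1 <=> r2
  [ 2  -6  |   24 ]
  [ 0   3  |  -18 ]
r1 := 1/2·r1
  [ 1  -3  |   12 ]
  [ 0   3  |  -18 ]
r2 := 1/3·r2
  [ 1  -3  |  12 ]
  [ 0   1  |  -6 ]
r1 := r1 + 3·r2
  [ 1  0  |  -6 ]
  [ 0  1  |  -6 ]
Reading off the last column: u = -6, v = -6.

(-6, -6)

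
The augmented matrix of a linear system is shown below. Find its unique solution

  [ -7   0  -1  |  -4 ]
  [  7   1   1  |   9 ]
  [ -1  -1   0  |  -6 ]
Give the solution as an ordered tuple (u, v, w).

(1, 5, -3)

R1 ← -1/7·R1
  [  1   0  1/7  |  4/7 ]
  [  7   1    1  |    9 ]
  [ -1  -1    0  |   -6 ]
R2 ← R2 − 7·R1
  [  1   0  1/7  |  4/7 ]
  [  0   1    0  |    5 ]
  [ -1  -1    0  |   -6 ]
R3 ← R3 + R1
  [ 1   0  1/7  |    4/7 ]
  [ 0   1    0  |      5 ]
  [ 0  -1  1/7  |  -38/7 ]
R3 ← R3 + R2
  [ 1  0  1/7  |   4/7 ]
  [ 0  1    0  |     5 ]
  [ 0  0  1/7  |  -3/7 ]
R3 ← 7·R3
  [ 1  0  1/7  |  4/7 ]
  [ 0  1    0  |    5 ]
  [ 0  0    1  |   -3 ]
R1 ← R1 − 1/7·R3
  [ 1  0  0  |   1 ]
  [ 0  1  0  |   5 ]
  [ 0  0  1  |  -3 ]
Reading off the last column: u = 1, v = 5, w = -3.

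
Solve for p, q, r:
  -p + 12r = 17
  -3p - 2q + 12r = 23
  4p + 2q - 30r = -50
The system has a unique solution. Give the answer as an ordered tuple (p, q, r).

Form the augmented matrix and row-reduce:
  [ -1   0   12  |   17 ]
  [ -3  -2   12  |   23 ]
  [  4   2  -30  |  -50 ]
R1 → -1·R1
  [  1   0  -12  |  -17 ]
  [ -3  -2   12  |   23 ]
  [  4   2  -30  |  -50 ]
R2 → R2 + 3·R1
  [ 1   0  -12  |  -17 ]
  [ 0  -2  -24  |  -28 ]
  [ 4   2  -30  |  -50 ]
R3 → R3 − 4·R1
  [ 1   0  -12  |  -17 ]
  [ 0  -2  -24  |  -28 ]
  [ 0   2   18  |   18 ]
R2 → -1/2·R2
  [ 1  0  -12  |  -17 ]
  [ 0  1   12  |   14 ]
  [ 0  2   18  |   18 ]
R3 → R3 − 2·R2
  [ 1  0  -12  |  -17 ]
  [ 0  1   12  |   14 ]
  [ 0  0   -6  |  -10 ]
R3 → -1/6·R3
  [ 1  0  -12  |  -17 ]
  [ 0  1   12  |   14 ]
  [ 0  0    1  |  5/3 ]
R2 → R2 − 12·R3
  [ 1  0  -12  |  -17 ]
  [ 0  1    0  |   -6 ]
  [ 0  0    1  |  5/3 ]
R1 → R1 + 12·R3
  [ 1  0  0  |    3 ]
  [ 0  1  0  |   -6 ]
  [ 0  0  1  |  5/3 ]
Reading off the last column: p = 3, q = -6, r = 5/3.

(3, -6, 5/3)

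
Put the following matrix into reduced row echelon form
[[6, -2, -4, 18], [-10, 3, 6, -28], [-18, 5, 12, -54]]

Multiply ρ1 by 1/6.
  [   1  -1/3  -2/3    3 ]
  [ -10     3     6  -28 ]
  [ -18     5    12  -54 ]
Add 10 times ρ1 to ρ2.
  [   1  -1/3  -2/3    3 ]
  [   0  -1/3  -2/3    2 ]
  [ -18     5    12  -54 ]
Add 18 times ρ1 to ρ3.
  [ 1  -1/3  -2/3  3 ]
  [ 0  -1/3  -2/3  2 ]
  [ 0    -1     0  0 ]
Multiply ρ2 by -3.
  [ 1  -1/3  -2/3   3 ]
  [ 0     1     2  -6 ]
  [ 0    -1     0   0 ]
Add ρ2 to ρ3.
  [ 1  -1/3  -2/3   3 ]
  [ 0     1     2  -6 ]
  [ 0     0     2  -6 ]
Multiply ρ3 by 1/2.
  [ 1  -1/3  -2/3   3 ]
  [ 0     1     2  -6 ]
  [ 0     0     1  -3 ]
Subtract 2 times ρ3 from ρ2.
  [ 1  -1/3  -2/3   3 ]
  [ 0     1     0   0 ]
  [ 0     0     1  -3 ]
Add 2/3 times ρ3 to ρ1.
  [ 1  -1/3  0   1 ]
  [ 0     1  0   0 ]
  [ 0     0  1  -3 ]
Add 1/3 times ρ2 to ρ1.
  [ 1  0  0   1 ]
  [ 0  1  0   0 ]
  [ 0  0  1  -3 ]

[[1, 0, 0, 1], [0, 1, 0, 0], [0, 0, 1, -3]]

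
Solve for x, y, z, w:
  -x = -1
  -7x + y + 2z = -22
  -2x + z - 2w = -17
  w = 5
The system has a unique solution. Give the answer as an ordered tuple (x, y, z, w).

(1, -5, -5, 5)

Form the augmented matrix and row-reduce:
  [ -1  0  0   0  |   -1 ]
  [ -7  1  2   0  |  -22 ]
  [ -2  0  1  -2  |  -17 ]
  [  0  0  0   1  |    5 ]
ρ1 ← -1·ρ1
ρ2 ← ρ2 + 7·ρ1
ρ3 ← ρ3 + 2·ρ1
ρ3 ← ρ3 + 2·ρ4
ρ2 ← ρ2 − 2·ρ3
Reading off the last column: x = 1, y = -5, z = -5, w = 5.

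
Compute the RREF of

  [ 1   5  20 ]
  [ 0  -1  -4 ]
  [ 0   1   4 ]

[[1, 0, 0], [0, 1, 4], [0, 0, 0]]

Multiply r2 by -1.
  [ 1  5  20 ]
  [ 0  1   4 ]
  [ 0  1   4 ]
Subtract r2 from r3.
  [ 1  5  20 ]
  [ 0  1   4 ]
  [ 0  0   0 ]
Subtract 5 times r2 from r1.
  [ 1  0  0 ]
  [ 0  1  4 ]
  [ 0  0  0 ]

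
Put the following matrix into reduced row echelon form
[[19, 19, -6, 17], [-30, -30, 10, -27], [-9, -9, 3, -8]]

Multiply r1 by 1/19.
Add 30 times r1 to r2.
Add 9 times r1 to r3.
Multiply r2 by 19/10.
Subtract 3/19 times r2 from r3.
Multiply r3 by 10.
Add 3/10 times r3 to r2.
Subtract 17/19 times r3 from r1.
Add 6/19 times r2 to r1.

[[1, 1, 0, 0], [0, 0, 1, 0], [0, 0, 0, 1]]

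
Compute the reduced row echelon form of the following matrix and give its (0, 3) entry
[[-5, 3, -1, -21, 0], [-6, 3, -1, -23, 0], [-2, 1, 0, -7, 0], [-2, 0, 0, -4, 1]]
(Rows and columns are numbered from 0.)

Multiply r1 by -1/5.
  [  1  -3/5  1/5  21/5  0 ]
  [ -6     3   -1   -23  0 ]
  [ -2     1    0    -7  0 ]
  [ -2     0    0    -4  1 ]
Add 6 times r1 to r2.
  [  1  -3/5  1/5  21/5  0 ]
  [  0  -3/5  1/5  11/5  0 ]
  [ -2     1    0    -7  0 ]
  [ -2     0    0    -4  1 ]
Add 2 times r1 to r3.
  [  1  -3/5  1/5  21/5  0 ]
  [  0  -3/5  1/5  11/5  0 ]
  [  0  -1/5  2/5   7/5  0 ]
  [ -2     0    0    -4  1 ]
Add 2 times r1 to r4.
  [ 1  -3/5  1/5  21/5  0 ]
  [ 0  -3/5  1/5  11/5  0 ]
  [ 0  -1/5  2/5   7/5  0 ]
  [ 0  -6/5  2/5  22/5  1 ]
Multiply r2 by -5/3.
  [ 1  -3/5   1/5   21/5  0 ]
  [ 0     1  -1/3  -11/3  0 ]
  [ 0  -1/5   2/5    7/5  0 ]
  [ 0  -6/5   2/5   22/5  1 ]
Add 1/5 times r2 to r3.
  [ 1  -3/5   1/5   21/5  0 ]
  [ 0     1  -1/3  -11/3  0 ]
  [ 0     0   1/3    2/3  0 ]
  [ 0  -6/5   2/5   22/5  1 ]
Add 6/5 times r2 to r4.
  [ 1  -3/5   1/5   21/5  0 ]
  [ 0     1  -1/3  -11/3  0 ]
  [ 0     0   1/3    2/3  0 ]
  [ 0     0     0      0  1 ]
Multiply r3 by 3.
  [ 1  -3/5   1/5   21/5  0 ]
  [ 0     1  -1/3  -11/3  0 ]
  [ 0     0     1      2  0 ]
  [ 0     0     0      0  1 ]
Add 1/3 times r3 to r2.
  [ 1  -3/5  1/5  21/5  0 ]
  [ 0     1    0    -3  0 ]
  [ 0     0    1     2  0 ]
  [ 0     0    0     0  1 ]
Subtract 1/5 times r3 from r1.
  [ 1  -3/5  0  19/5  0 ]
  [ 0     1  0    -3  0 ]
  [ 0     0  1     2  0 ]
  [ 0     0  0     0  1 ]
Add 3/5 times r2 to r1.
  [ 1  0  0   2  0 ]
  [ 0  1  0  -3  0 ]
  [ 0  0  1   2  0 ]
  [ 0  0  0   0  1 ]

2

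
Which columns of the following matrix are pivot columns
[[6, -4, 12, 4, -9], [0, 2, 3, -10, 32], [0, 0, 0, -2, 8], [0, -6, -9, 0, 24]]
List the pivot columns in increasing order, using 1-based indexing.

1, 2, 4

R1 -> 1/6·R1
  [ 1  -2/3   2  2/3  -3/2 ]
  [ 0     2   3  -10    32 ]
  [ 0     0   0   -2     8 ]
  [ 0    -6  -9    0    24 ]
R2 -> 1/2·R2
  [ 1  -2/3    2  2/3  -3/2 ]
  [ 0     1  3/2   -5    16 ]
  [ 0     0    0   -2     8 ]
  [ 0    -6   -9    0    24 ]
R4 -> R4 + 6·R2
  [ 1  -2/3    2  2/3  -3/2 ]
  [ 0     1  3/2   -5    16 ]
  [ 0     0    0   -2     8 ]
  [ 0     0    0  -30   120 ]
R3 -> -1/2·R3
  [ 1  -2/3    2  2/3  -3/2 ]
  [ 0     1  3/2   -5    16 ]
  [ 0     0    0    1    -4 ]
  [ 0     0    0  -30   120 ]
R4 -> R4 + 30·R3
  [ 1  -2/3    2  2/3  -3/2 ]
  [ 0     1  3/2   -5    16 ]
  [ 0     0    0    1    -4 ]
  [ 0     0    0    0     0 ]
R2 -> R2 + 5·R3
  [ 1  -2/3    2  2/3  -3/2 ]
  [ 0     1  3/2    0    -4 ]
  [ 0     0    0    1    -4 ]
  [ 0     0    0    0     0 ]
R1 -> R1 − 2/3·R3
  [ 1  -2/3    2  0  7/6 ]
  [ 0     1  3/2  0   -4 ]
  [ 0     0    0  1   -4 ]
  [ 0     0    0  0    0 ]
R1 -> R1 + 2/3·R2
  [ 1  0    3  0  -3/2 ]
  [ 0  1  3/2  0    -4 ]
  [ 0  0    0  1    -4 ]
  [ 0  0    0  0     0 ]
Pivot columns are the columns containing a leading 1.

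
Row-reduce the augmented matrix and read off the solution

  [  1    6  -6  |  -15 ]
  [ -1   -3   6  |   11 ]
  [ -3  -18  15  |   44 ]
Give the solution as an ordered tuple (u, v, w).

(-5, -4/3, 1/3)

R2 -> R2 + R1
  [  1    6  -6  |  -15 ]
  [  0    3   0  |   -4 ]
  [ -3  -18  15  |   44 ]
R3 -> R3 + 3·R1
  [ 1  6  -6  |  -15 ]
  [ 0  3   0  |   -4 ]
  [ 0  0  -3  |   -1 ]
R2 -> 1/3·R2
  [ 1  6  -6  |   -15 ]
  [ 0  1   0  |  -4/3 ]
  [ 0  0  -3  |    -1 ]
R3 -> -1/3·R3
  [ 1  6  -6  |   -15 ]
  [ 0  1   0  |  -4/3 ]
  [ 0  0   1  |   1/3 ]
R1 -> R1 + 6·R3
  [ 1  6  0  |   -13 ]
  [ 0  1  0  |  -4/3 ]
  [ 0  0  1  |   1/3 ]
R1 -> R1 − 6·R2
  [ 1  0  0  |    -5 ]
  [ 0  1  0  |  -4/3 ]
  [ 0  0  1  |   1/3 ]
Reading off the last column: u = -5, v = -4/3, w = 1/3.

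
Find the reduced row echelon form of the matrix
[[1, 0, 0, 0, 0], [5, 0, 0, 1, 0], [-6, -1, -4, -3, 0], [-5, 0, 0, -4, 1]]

[[1, 0, 0, 0, 0], [0, 1, 4, 0, 0], [0, 0, 0, 1, 0], [0, 0, 0, 0, 1]]

R2 → R2 − 5·R1
  [  1   0   0   0  0 ]
  [  0   0   0   1  0 ]
  [ -6  -1  -4  -3  0 ]
  [ -5   0   0  -4  1 ]
R3 → R3 + 6·R1
  [  1   0   0   0  0 ]
  [  0   0   0   1  0 ]
  [  0  -1  -4  -3  0 ]
  [ -5   0   0  -4  1 ]
R4 → R4 + 5·R1
  [ 1   0   0   0  0 ]
  [ 0   0   0   1  0 ]
  [ 0  -1  -4  -3  0 ]
  [ 0   0   0  -4  1 ]
R2 <-> R3
  [ 1   0   0   0  0 ]
  [ 0  -1  -4  -3  0 ]
  [ 0   0   0   1  0 ]
  [ 0   0   0  -4  1 ]
R2 → -1·R2
  [ 1  0  0   0  0 ]
  [ 0  1  4   3  0 ]
  [ 0  0  0   1  0 ]
  [ 0  0  0  -4  1 ]
R4 → R4 + 4·R3
  [ 1  0  0  0  0 ]
  [ 0  1  4  3  0 ]
  [ 0  0  0  1  0 ]
  [ 0  0  0  0  1 ]
R2 → R2 − 3·R3
  [ 1  0  0  0  0 ]
  [ 0  1  4  0  0 ]
  [ 0  0  0  1  0 ]
  [ 0  0  0  0  1 ]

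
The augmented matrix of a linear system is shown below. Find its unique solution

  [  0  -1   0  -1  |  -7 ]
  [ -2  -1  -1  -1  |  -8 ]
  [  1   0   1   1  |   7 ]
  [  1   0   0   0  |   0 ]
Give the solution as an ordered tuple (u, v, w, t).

(0, 1, 1, 6)

R1 ↔ R2
  [ -2  -1  -1  -1  |  -8 ]
  [  0  -1   0  -1  |  -7 ]
  [  1   0   1   1  |   7 ]
  [  1   0   0   0  |   0 ]
R1 ← -1/2·R1
  [ 1  1/2  1/2  1/2  |   4 ]
  [ 0   -1    0   -1  |  -7 ]
  [ 1    0    1    1  |   7 ]
  [ 1    0    0    0  |   0 ]
R3 ← R3 − R1
  [ 1   1/2  1/2  1/2  |   4 ]
  [ 0    -1    0   -1  |  -7 ]
  [ 0  -1/2  1/2  1/2  |   3 ]
  [ 1     0    0    0  |   0 ]
R4 ← R4 − R1
  [ 1   1/2   1/2   1/2  |   4 ]
  [ 0    -1     0    -1  |  -7 ]
  [ 0  -1/2   1/2   1/2  |   3 ]
  [ 0  -1/2  -1/2  -1/2  |  -4 ]
R2 ← -1·R2
  [ 1   1/2   1/2   1/2  |   4 ]
  [ 0     1     0     1  |   7 ]
  [ 0  -1/2   1/2   1/2  |   3 ]
  [ 0  -1/2  -1/2  -1/2  |  -4 ]
R3 ← R3 + 1/2·R2
  [ 1   1/2   1/2   1/2  |     4 ]
  [ 0     1     0     1  |     7 ]
  [ 0     0   1/2     1  |  13/2 ]
  [ 0  -1/2  -1/2  -1/2  |    -4 ]
R4 ← R4 + 1/2·R2
  [ 1  1/2   1/2  1/2  |     4 ]
  [ 0    1     0    1  |     7 ]
  [ 0    0   1/2    1  |  13/2 ]
  [ 0    0  -1/2    0  |  -1/2 ]
R3 ← 2·R3
  [ 1  1/2   1/2  1/2  |     4 ]
  [ 0    1     0    1  |     7 ]
  [ 0    0     1    2  |    13 ]
  [ 0    0  -1/2    0  |  -1/2 ]
R4 ← R4 + 1/2·R3
  [ 1  1/2  1/2  1/2  |   4 ]
  [ 0    1    0    1  |   7 ]
  [ 0    0    1    2  |  13 ]
  [ 0    0    0    1  |   6 ]
R3 ← R3 − 2·R4
  [ 1  1/2  1/2  1/2  |  4 ]
  [ 0    1    0    1  |  7 ]
  [ 0    0    1    0  |  1 ]
  [ 0    0    0    1  |  6 ]
R2 ← R2 − R4
  [ 1  1/2  1/2  1/2  |  4 ]
  [ 0    1    0    0  |  1 ]
  [ 0    0    1    0  |  1 ]
  [ 0    0    0    1  |  6 ]
R1 ← R1 − 1/2·R4
  [ 1  1/2  1/2  0  |  1 ]
  [ 0    1    0  0  |  1 ]
  [ 0    0    1  0  |  1 ]
  [ 0    0    0  1  |  6 ]
R1 ← R1 − 1/2·R3
  [ 1  1/2  0  0  |  1/2 ]
  [ 0    1  0  0  |    1 ]
  [ 0    0  1  0  |    1 ]
  [ 0    0  0  1  |    6 ]
R1 ← R1 − 1/2·R2
  [ 1  0  0  0  |  0 ]
  [ 0  1  0  0  |  1 ]
  [ 0  0  1  0  |  1 ]
  [ 0  0  0  1  |  6 ]
Reading off the last column: u = 0, v = 1, w = 1, t = 6.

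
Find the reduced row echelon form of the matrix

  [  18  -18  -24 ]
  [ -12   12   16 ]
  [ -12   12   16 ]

ρ1 -> 1/18·ρ1
  [   1  -1  -4/3 ]
  [ -12  12    16 ]
  [ -12  12    16 ]
ρ2 -> ρ2 + 12·ρ1
  [   1  -1  -4/3 ]
  [   0   0     0 ]
  [ -12  12    16 ]
ρ3 -> ρ3 + 12·ρ1
  [ 1  -1  -4/3 ]
  [ 0   0     0 ]
  [ 0   0     0 ]

[[1, -1, -4/3], [0, 0, 0], [0, 0, 0]]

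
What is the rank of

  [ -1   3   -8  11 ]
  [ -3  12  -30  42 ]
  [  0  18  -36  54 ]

r1 -> -1·r1
r2 -> r2 + 3·r1
r2 -> 1/3·r2
r3 -> r3 − 18·r2
r1 -> r1 + 3·r2
The reduced form has 2 nonzero rows.

rank = 2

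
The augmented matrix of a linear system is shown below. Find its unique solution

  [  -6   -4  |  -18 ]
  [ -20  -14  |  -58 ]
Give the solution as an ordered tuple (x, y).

ρ1 ← -1/6·ρ1
  [   1  2/3  |    3 ]
  [ -20  -14  |  -58 ]
ρ2 ← ρ2 + 20·ρ1
  [ 1   2/3  |  3 ]
  [ 0  -2/3  |  2 ]
ρ2 ← -3/2·ρ2
  [ 1  2/3  |   3 ]
  [ 0    1  |  -3 ]
ρ1 ← ρ1 − 2/3·ρ2
  [ 1  0  |   5 ]
  [ 0  1  |  -3 ]
Reading off the last column: x = 5, y = -3.

(5, -3)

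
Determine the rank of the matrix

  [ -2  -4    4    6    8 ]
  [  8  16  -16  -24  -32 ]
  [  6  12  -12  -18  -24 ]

R1 → -1/2·R1
R2 → R2 − 8·R1
R3 → R3 − 6·R1
The reduced form has 1 nonzero row.

rank = 1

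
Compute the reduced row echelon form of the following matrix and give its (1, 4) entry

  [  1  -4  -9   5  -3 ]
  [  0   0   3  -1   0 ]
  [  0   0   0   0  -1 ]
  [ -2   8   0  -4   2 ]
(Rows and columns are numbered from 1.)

R4 ← R4 + 2·R1
  [ 1  -4   -9   5  -3 ]
  [ 0   0    3  -1   0 ]
  [ 0   0    0   0  -1 ]
  [ 0   0  -18   6  -4 ]
R2 ← 1/3·R2
  [ 1  -4   -9     5  -3 ]
  [ 0   0    1  -1/3   0 ]
  [ 0   0    0     0  -1 ]
  [ 0   0  -18     6  -4 ]
R4 ← R4 + 18·R2
  [ 1  -4  -9     5  -3 ]
  [ 0   0   1  -1/3   0 ]
  [ 0   0   0     0  -1 ]
  [ 0   0   0     0  -4 ]
R3 ← -1·R3
  [ 1  -4  -9     5  -3 ]
  [ 0   0   1  -1/3   0 ]
  [ 0   0   0     0   1 ]
  [ 0   0   0     0  -4 ]
R4 ← R4 + 4·R3
  [ 1  -4  -9     5  -3 ]
  [ 0   0   1  -1/3   0 ]
  [ 0   0   0     0   1 ]
  [ 0   0   0     0   0 ]
R1 ← R1 + 3·R3
  [ 1  -4  -9     5  0 ]
  [ 0   0   1  -1/3  0 ]
  [ 0   0   0     0  1 ]
  [ 0   0   0     0  0 ]
R1 ← R1 + 9·R2
  [ 1  -4  0     2  0 ]
  [ 0   0  1  -1/3  0 ]
  [ 0   0  0     0  1 ]
  [ 0   0  0     0  0 ]

2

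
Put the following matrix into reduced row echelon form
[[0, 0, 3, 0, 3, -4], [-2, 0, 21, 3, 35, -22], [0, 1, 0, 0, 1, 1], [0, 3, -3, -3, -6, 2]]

Swap R1 and R2.
Multiply R1 by -1/2.
Swap R2 and R3.
Subtract 3 times R2 from R4.
Multiply R3 by 1/3.
Add 3 times R3 to R4.
Multiply R4 by -1/3.
Add 3/2 times R4 to R1.
Add 21/2 times R3 to R1.

[[1, 0, 0, 0, -4, -1/2], [0, 1, 0, 0, 1, 1], [0, 0, 1, 0, 1, -4/3], [0, 0, 0, 1, 2, 5/3]]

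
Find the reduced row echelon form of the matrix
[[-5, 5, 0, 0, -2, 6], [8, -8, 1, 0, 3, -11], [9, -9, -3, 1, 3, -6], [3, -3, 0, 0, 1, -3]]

Multiply r1 by -1/5.
  [ 1  -1   0  0  2/5  -6/5 ]
  [ 8  -8   1  0    3   -11 ]
  [ 9  -9  -3  1    3    -6 ]
  [ 3  -3   0  0    1    -3 ]
Subtract 8 times r1 from r2.
  [ 1  -1   0  0   2/5  -6/5 ]
  [ 0   0   1  0  -1/5  -7/5 ]
  [ 9  -9  -3  1     3    -6 ]
  [ 3  -3   0  0     1    -3 ]
Subtract 9 times r1 from r3.
  [ 1  -1   0  0   2/5  -6/5 ]
  [ 0   0   1  0  -1/5  -7/5 ]
  [ 0   0  -3  1  -3/5  24/5 ]
  [ 3  -3   0  0     1    -3 ]
Subtract 3 times r1 from r4.
  [ 1  -1   0  0   2/5  -6/5 ]
  [ 0   0   1  0  -1/5  -7/5 ]
  [ 0   0  -3  1  -3/5  24/5 ]
  [ 0   0   0  0  -1/5   3/5 ]
Add 3 times r2 to r3.
  [ 1  -1  0  0   2/5  -6/5 ]
  [ 0   0  1  0  -1/5  -7/5 ]
  [ 0   0  0  1  -6/5   3/5 ]
  [ 0   0  0  0  -1/5   3/5 ]
Multiply r4 by -5.
  [ 1  -1  0  0   2/5  -6/5 ]
  [ 0   0  1  0  -1/5  -7/5 ]
  [ 0   0  0  1  -6/5   3/5 ]
  [ 0   0  0  0     1    -3 ]
Add 6/5 times r4 to r3.
  [ 1  -1  0  0   2/5  -6/5 ]
  [ 0   0  1  0  -1/5  -7/5 ]
  [ 0   0  0  1     0    -3 ]
  [ 0   0  0  0     1    -3 ]
Add 1/5 times r4 to r2.
  [ 1  -1  0  0  2/5  -6/5 ]
  [ 0   0  1  0    0    -2 ]
  [ 0   0  0  1    0    -3 ]
  [ 0   0  0  0    1    -3 ]
Subtract 2/5 times r4 from r1.
  [ 1  -1  0  0  0   0 ]
  [ 0   0  1  0  0  -2 ]
  [ 0   0  0  1  0  -3 ]
  [ 0   0  0  0  1  -3 ]

[[1, -1, 0, 0, 0, 0], [0, 0, 1, 0, 0, -2], [0, 0, 0, 1, 0, -3], [0, 0, 0, 0, 1, -3]]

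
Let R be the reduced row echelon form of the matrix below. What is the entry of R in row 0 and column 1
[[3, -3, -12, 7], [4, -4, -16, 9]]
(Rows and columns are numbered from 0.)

-1

R1 → 1/3·R1
  [ 1  -1   -4  7/3 ]
  [ 4  -4  -16    9 ]
R2 → R2 − 4·R1
  [ 1  -1  -4   7/3 ]
  [ 0   0   0  -1/3 ]
R2 → -3·R2
  [ 1  -1  -4  7/3 ]
  [ 0   0   0    1 ]
R1 → R1 − 7/3·R2
  [ 1  -1  -4  0 ]
  [ 0   0   0  1 ]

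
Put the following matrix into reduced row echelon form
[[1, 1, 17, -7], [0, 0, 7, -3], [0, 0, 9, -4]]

[[1, 1, 0, 0], [0, 0, 1, 0], [0, 0, 0, 1]]

r2 -> 1/7·r2
  [ 1  1  17    -7 ]
  [ 0  0   1  -3/7 ]
  [ 0  0   9    -4 ]
r3 -> r3 − 9·r2
  [ 1  1  17    -7 ]
  [ 0  0   1  -3/7 ]
  [ 0  0   0  -1/7 ]
r3 -> -7·r3
  [ 1  1  17    -7 ]
  [ 0  0   1  -3/7 ]
  [ 0  0   0     1 ]
r2 -> r2 + 3/7·r3
  [ 1  1  17  -7 ]
  [ 0  0   1   0 ]
  [ 0  0   0   1 ]
r1 -> r1 + 7·r3
  [ 1  1  17  0 ]
  [ 0  0   1  0 ]
  [ 0  0   0  1 ]
r1 -> r1 − 17·r2
  [ 1  1  0  0 ]
  [ 0  0  1  0 ]
  [ 0  0  0  1 ]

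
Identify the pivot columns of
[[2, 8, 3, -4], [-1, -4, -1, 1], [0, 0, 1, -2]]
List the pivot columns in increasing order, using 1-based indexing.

R1 := 1/2·R1
  [  1   4  3/2  -2 ]
  [ -1  -4   -1   1 ]
  [  0   0    1  -2 ]
R2 := R2 + R1
  [ 1  4  3/2  -2 ]
  [ 0  0  1/2  -1 ]
  [ 0  0    1  -2 ]
R2 := 2·R2
  [ 1  4  3/2  -2 ]
  [ 0  0    1  -2 ]
  [ 0  0    1  -2 ]
R3 := R3 − R2
  [ 1  4  3/2  -2 ]
  [ 0  0    1  -2 ]
  [ 0  0    0   0 ]
R1 := R1 − 3/2·R2
  [ 1  4  0   1 ]
  [ 0  0  1  -2 ]
  [ 0  0  0   0 ]
Pivot columns are the columns containing a leading 1.

1, 3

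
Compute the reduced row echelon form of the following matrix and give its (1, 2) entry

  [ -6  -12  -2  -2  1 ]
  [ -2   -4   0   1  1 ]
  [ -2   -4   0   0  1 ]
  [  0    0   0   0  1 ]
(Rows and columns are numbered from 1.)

2

Multiply ρ1 by -1/6.
  [  1   2  1/3  1/3  -1/6 ]
  [ -2  -4    0    1     1 ]
  [ -2  -4    0    0     1 ]
  [  0   0    0    0     1 ]
Add 2 times ρ1 to ρ2.
  [  1   2  1/3  1/3  -1/6 ]
  [  0   0  2/3  5/3   2/3 ]
  [ -2  -4    0    0     1 ]
  [  0   0    0    0     1 ]
Add 2 times ρ1 to ρ3.
  [ 1  2  1/3  1/3  -1/6 ]
  [ 0  0  2/3  5/3   2/3 ]
  [ 0  0  2/3  2/3   2/3 ]
  [ 0  0    0    0     1 ]
Multiply ρ2 by 3/2.
  [ 1  2  1/3  1/3  -1/6 ]
  [ 0  0    1  5/2     1 ]
  [ 0  0  2/3  2/3   2/3 ]
  [ 0  0    0    0     1 ]
Subtract 2/3 times ρ2 from ρ3.
  [ 1  2  1/3  1/3  -1/6 ]
  [ 0  0    1  5/2     1 ]
  [ 0  0    0   -1     0 ]
  [ 0  0    0    0     1 ]
Multiply ρ3 by -1.
  [ 1  2  1/3  1/3  -1/6 ]
  [ 0  0    1  5/2     1 ]
  [ 0  0    0    1     0 ]
  [ 0  0    0    0     1 ]
Subtract ρ4 from ρ2.
  [ 1  2  1/3  1/3  -1/6 ]
  [ 0  0    1  5/2     0 ]
  [ 0  0    0    1     0 ]
  [ 0  0    0    0     1 ]
Add 1/6 times ρ4 to ρ1.
  [ 1  2  1/3  1/3  0 ]
  [ 0  0    1  5/2  0 ]
  [ 0  0    0    1  0 ]
  [ 0  0    0    0  1 ]
Subtract 5/2 times ρ3 from ρ2.
  [ 1  2  1/3  1/3  0 ]
  [ 0  0    1    0  0 ]
  [ 0  0    0    1  0 ]
  [ 0  0    0    0  1 ]
Subtract 1/3 times ρ3 from ρ1.
  [ 1  2  1/3  0  0 ]
  [ 0  0    1  0  0 ]
  [ 0  0    0  1  0 ]
  [ 0  0    0  0  1 ]
Subtract 1/3 times ρ2 from ρ1.
  [ 1  2  0  0  0 ]
  [ 0  0  1  0  0 ]
  [ 0  0  0  1  0 ]
  [ 0  0  0  0  1 ]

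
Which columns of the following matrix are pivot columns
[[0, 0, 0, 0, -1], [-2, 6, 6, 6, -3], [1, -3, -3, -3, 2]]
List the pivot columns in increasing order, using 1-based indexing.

R1 <=> R2
  [ -2   6   6   6  -3 ]
  [  0   0   0   0  -1 ]
  [  1  -3  -3  -3   2 ]
R1 -> -1/2·R1
  [ 1  -3  -3  -3  3/2 ]
  [ 0   0   0   0   -1 ]
  [ 1  -3  -3  -3    2 ]
R3 -> R3 − R1
  [ 1  -3  -3  -3  3/2 ]
  [ 0   0   0   0   -1 ]
  [ 0   0   0   0  1/2 ]
R2 -> -1·R2
  [ 1  -3  -3  -3  3/2 ]
  [ 0   0   0   0    1 ]
  [ 0   0   0   0  1/2 ]
R3 -> R3 − 1/2·R2
  [ 1  -3  -3  -3  3/2 ]
  [ 0   0   0   0    1 ]
  [ 0   0   0   0    0 ]
R1 -> R1 − 3/2·R2
  [ 1  -3  -3  -3  0 ]
  [ 0   0   0   0  1 ]
  [ 0   0   0   0  0 ]
Pivot columns are the columns containing a leading 1.

1, 5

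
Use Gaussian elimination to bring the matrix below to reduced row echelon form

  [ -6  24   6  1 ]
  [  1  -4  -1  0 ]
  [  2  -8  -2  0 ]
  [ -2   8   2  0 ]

[[1, -4, -1, 0], [0, 0, 0, 1], [0, 0, 0, 0], [0, 0, 0, 0]]

Multiply ρ1 by -1/6.
Subtract ρ1 from ρ2.
Subtract 2 times ρ1 from ρ3.
Add 2 times ρ1 to ρ4.
Multiply ρ2 by 6.
Subtract 1/3 times ρ2 from ρ3.
Add 1/3 times ρ2 to ρ4.
Add 1/6 times ρ2 to ρ1.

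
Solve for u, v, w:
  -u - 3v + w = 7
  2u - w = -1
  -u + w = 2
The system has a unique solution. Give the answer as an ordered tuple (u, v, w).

(1, -5/3, 3)

Form the augmented matrix and row-reduce:
  [ -1  -3   1  |   7 ]
  [  2   0  -1  |  -1 ]
  [ -1   0   1  |   2 ]
Multiply R1 by -1.
  [  1  3  -1  |  -7 ]
  [  2  0  -1  |  -1 ]
  [ -1  0   1  |   2 ]
Subtract 2 times R1 from R2.
  [  1   3  -1  |  -7 ]
  [  0  -6   1  |  13 ]
  [ -1   0   1  |   2 ]
Add R1 to R3.
  [ 1   3  -1  |  -7 ]
  [ 0  -6   1  |  13 ]
  [ 0   3   0  |  -5 ]
Multiply R2 by -1/6.
  [ 1  3    -1  |     -7 ]
  [ 0  1  -1/6  |  -13/6 ]
  [ 0  3     0  |     -5 ]
Subtract 3 times R2 from R3.
  [ 1  3    -1  |     -7 ]
  [ 0  1  -1/6  |  -13/6 ]
  [ 0  0   1/2  |    3/2 ]
Multiply R3 by 2.
  [ 1  3    -1  |     -7 ]
  [ 0  1  -1/6  |  -13/6 ]
  [ 0  0     1  |      3 ]
Add 1/6 times R3 to R2.
  [ 1  3  -1  |    -7 ]
  [ 0  1   0  |  -5/3 ]
  [ 0  0   1  |     3 ]
Add R3 to R1.
  [ 1  3  0  |    -4 ]
  [ 0  1  0  |  -5/3 ]
  [ 0  0  1  |     3 ]
Subtract 3 times R2 from R1.
  [ 1  0  0  |     1 ]
  [ 0  1  0  |  -5/3 ]
  [ 0  0  1  |     3 ]
Reading off the last column: u = 1, v = -5/3, w = 3.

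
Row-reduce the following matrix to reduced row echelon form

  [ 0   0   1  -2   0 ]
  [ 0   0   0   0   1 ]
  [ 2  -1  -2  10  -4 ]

ρ1 <=> ρ3
  [ 2  -1  -2  10  -4 ]
  [ 0   0   0   0   1 ]
  [ 0   0   1  -2   0 ]
ρ1 -> 1/2·ρ1
  [ 1  -1/2  -1   5  -2 ]
  [ 0     0   0   0   1 ]
  [ 0     0   1  -2   0 ]
ρ2 <=> ρ3
  [ 1  -1/2  -1   5  -2 ]
  [ 0     0   1  -2   0 ]
  [ 0     0   0   0   1 ]
ρ1 -> ρ1 + 2·ρ3
  [ 1  -1/2  -1   5  0 ]
  [ 0     0   1  -2  0 ]
  [ 0     0   0   0  1 ]
ρ1 -> ρ1 + ρ2
  [ 1  -1/2  0   3  0 ]
  [ 0     0  1  -2  0 ]
  [ 0     0  0   0  1 ]

[[1, -1/2, 0, 3, 0], [0, 0, 1, -2, 0], [0, 0, 0, 0, 1]]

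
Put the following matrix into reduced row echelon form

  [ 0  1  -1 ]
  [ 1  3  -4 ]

[[1, 0, -1], [0, 1, -1]]

R1 <-> R2
  [ 1  3  -4 ]
  [ 0  1  -1 ]
R1 ← R1 − 3·R2
  [ 1  0  -1 ]
  [ 0  1  -1 ]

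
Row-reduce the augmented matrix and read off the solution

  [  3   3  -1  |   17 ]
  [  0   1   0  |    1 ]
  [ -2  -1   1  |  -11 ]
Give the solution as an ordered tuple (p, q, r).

(4, 1, -2)

Multiply ρ1 by 1/3.
  [  1   1  -1/3  |  17/3 ]
  [  0   1     0  |     1 ]
  [ -2  -1     1  |   -11 ]
Add 2 times ρ1 to ρ3.
  [ 1  1  -1/3  |  17/3 ]
  [ 0  1     0  |     1 ]
  [ 0  1   1/3  |   1/3 ]
Subtract ρ2 from ρ3.
  [ 1  1  -1/3  |  17/3 ]
  [ 0  1     0  |     1 ]
  [ 0  0   1/3  |  -2/3 ]
Multiply ρ3 by 3.
  [ 1  1  -1/3  |  17/3 ]
  [ 0  1     0  |     1 ]
  [ 0  0     1  |    -2 ]
Add 1/3 times ρ3 to ρ1.
  [ 1  1  0  |   5 ]
  [ 0  1  0  |   1 ]
  [ 0  0  1  |  -2 ]
Subtract ρ2 from ρ1.
  [ 1  0  0  |   4 ]
  [ 0  1  0  |   1 ]
  [ 0  0  1  |  -2 ]
Reading off the last column: p = 4, q = 1, r = -2.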